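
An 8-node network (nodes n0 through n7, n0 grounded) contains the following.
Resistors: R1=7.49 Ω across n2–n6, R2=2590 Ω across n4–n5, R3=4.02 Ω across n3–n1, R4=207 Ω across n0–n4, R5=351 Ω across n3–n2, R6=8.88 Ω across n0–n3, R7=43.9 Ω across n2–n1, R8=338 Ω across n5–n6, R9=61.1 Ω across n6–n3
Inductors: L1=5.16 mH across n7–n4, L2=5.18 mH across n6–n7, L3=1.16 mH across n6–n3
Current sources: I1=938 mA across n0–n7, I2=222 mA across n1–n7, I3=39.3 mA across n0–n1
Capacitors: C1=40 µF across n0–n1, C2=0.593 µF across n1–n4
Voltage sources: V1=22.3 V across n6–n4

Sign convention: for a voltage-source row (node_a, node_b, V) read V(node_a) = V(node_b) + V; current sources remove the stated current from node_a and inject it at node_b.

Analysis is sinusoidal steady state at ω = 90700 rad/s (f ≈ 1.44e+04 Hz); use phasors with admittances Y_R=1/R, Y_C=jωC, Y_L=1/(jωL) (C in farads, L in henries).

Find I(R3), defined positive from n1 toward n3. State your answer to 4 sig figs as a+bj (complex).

-0.3374+0.1732j A

Element admittances at ω=90700 rad/s:
  Y(R1) = 0.1335+0.000j S between n2,n6
  Y(L1) = 0.000-0.002137j S between n7,n4
  Y(L2) = 0.000-0.002128j S between n6,n7
  Y(R2) = 0.0003861+0.000j S between n4,n5
  I1: injects 0.938 A into n7 (from n0)
  Y(R3) = 0.2488+0.000j S between n3,n1
  Y(R4) = 0.004831+0.000j S between n0,n4
  Y(C1) = 0.000+3.628j S between n0,n1
  Y(R5) = 0.002849+0.000j S between n3,n2
  I2: injects 0.222 A into n7 (from n1)
  Y(R6) = 0.1126+0.000j S between n0,n3
  Y(C2) = 0.000+0.05379j S between n1,n4
  Y(L3) = 0.000-0.009505j S between n6,n3
  Y(R7) = 0.02278+0.000j S between n2,n1
  Y(R8) = 0.002959+0.000j S between n5,n6
  Y(R9) = 0.01637+0.000j S between n6,n3
  I3: injects 0.0393 A into n1 (from n0)
  V1: constraint V(n6)−V(n4) = 22.3
Assemble and solve the 8×8 MNA system:
  V(n1)=0.03107-0.2183j  V(n2)=23.76-1.741j  V(n3)=1.387-0.9145j  V(n4)=5.992-2.019j  V(n5)=25.72-2.019j  V(n6)=28.29-2.019j  V(n7)=17.12+270.0j
  i(V1)=-0.4630+0.3346j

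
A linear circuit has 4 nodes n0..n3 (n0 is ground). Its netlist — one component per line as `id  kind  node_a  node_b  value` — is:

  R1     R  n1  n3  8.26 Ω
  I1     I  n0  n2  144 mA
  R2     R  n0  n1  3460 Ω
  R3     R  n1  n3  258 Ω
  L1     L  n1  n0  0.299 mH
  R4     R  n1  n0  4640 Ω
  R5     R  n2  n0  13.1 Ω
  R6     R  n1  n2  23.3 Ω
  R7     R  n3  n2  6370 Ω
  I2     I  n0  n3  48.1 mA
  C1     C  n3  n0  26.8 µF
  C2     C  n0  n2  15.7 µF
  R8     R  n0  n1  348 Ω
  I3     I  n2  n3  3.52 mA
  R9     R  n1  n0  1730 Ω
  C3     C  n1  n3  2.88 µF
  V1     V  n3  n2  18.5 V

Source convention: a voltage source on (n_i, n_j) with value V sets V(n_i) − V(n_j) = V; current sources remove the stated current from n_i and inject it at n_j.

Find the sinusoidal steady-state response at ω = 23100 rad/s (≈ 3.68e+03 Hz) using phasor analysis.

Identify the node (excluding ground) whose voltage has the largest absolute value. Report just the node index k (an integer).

2

Apply KCL at each of the 3 non-ground nodes and solve the resulting linear system.
Node n1: branches {R1, R2, R3, L1, R4, R6, R8, R9, C3} → V_1 = 1.334+2.678j
Node n2: branches {I1, R5, R6, R7, C2, I3, V1} → V_2 = -11.43-0.6838j
Node n3: branches {R1, R3, R7, I2, C1, I3, C3, V1} → V_3 = 7.073-0.6838j
Source currents: i(V1)=-1.315-4.341j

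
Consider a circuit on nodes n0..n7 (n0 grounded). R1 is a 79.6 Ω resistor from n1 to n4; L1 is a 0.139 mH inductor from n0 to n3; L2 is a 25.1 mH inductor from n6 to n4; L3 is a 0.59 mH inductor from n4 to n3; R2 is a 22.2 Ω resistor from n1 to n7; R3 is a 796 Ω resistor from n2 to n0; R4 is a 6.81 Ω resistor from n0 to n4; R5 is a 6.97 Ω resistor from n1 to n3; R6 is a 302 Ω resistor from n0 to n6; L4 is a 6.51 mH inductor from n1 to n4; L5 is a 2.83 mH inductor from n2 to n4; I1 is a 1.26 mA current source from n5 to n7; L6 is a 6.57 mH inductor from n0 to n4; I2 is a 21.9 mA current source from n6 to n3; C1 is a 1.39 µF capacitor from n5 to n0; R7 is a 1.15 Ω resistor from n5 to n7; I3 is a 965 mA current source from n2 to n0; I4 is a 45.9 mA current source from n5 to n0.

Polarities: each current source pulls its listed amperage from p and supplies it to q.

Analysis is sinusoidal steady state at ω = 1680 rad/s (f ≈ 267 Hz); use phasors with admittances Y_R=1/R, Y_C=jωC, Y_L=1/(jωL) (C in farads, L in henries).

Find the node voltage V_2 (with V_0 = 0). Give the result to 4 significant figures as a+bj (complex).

-0.2548-5.604j V

Element admittances at ω=1680 rad/s:
  Y(R1) = 0.01256+0.000j S between n1,n4
  Y(L1) = 0.000-4.282j S between n0,n3
  Y(L2) = 0.000-0.02371j S between n6,n4
  Y(L3) = 0.000-1.009j S between n4,n3
  Y(R2) = 0.04505+0.000j S between n1,n7
  Y(R3) = 0.001256+0.000j S between n2,n0
  Y(R4) = 0.1468+0.000j S between n0,n4
  Y(R5) = 0.1435+0.000j S between n1,n3
  Y(R6) = 0.003311+0.000j S between n0,n6
  Y(L4) = 0.000-0.09143j S between n1,n4
  Y(L5) = 0.000-0.2103j S between n2,n4
  I1: injects 0.00126 A into n7 (from n5)
  Y(L6) = 0.000-0.09060j S between n0,n4
  I2: injects 0.0219 A into n3 (from n6)
  Y(C1) = 0.000+0.002335j S between n5,n0
  Y(R7) = 0.8696+0.000j S between n5,n7
  I3: injects 0.965 A into n0 (from n2)
  I4: injects 0.0459 A into n0 (from n5)
Assemble and solve the 7×7 MNA system:
  V(n1)=-0.6535-0.4991j  V(n2)=-0.2548-5.604j  V(n3)=-0.03427-0.2067j  V(n4)=-0.2213-1.018j  V(n5)=-1.749-0.4038j  V(n6)=-0.4829-1.874j  V(n7)=-1.693-0.4084j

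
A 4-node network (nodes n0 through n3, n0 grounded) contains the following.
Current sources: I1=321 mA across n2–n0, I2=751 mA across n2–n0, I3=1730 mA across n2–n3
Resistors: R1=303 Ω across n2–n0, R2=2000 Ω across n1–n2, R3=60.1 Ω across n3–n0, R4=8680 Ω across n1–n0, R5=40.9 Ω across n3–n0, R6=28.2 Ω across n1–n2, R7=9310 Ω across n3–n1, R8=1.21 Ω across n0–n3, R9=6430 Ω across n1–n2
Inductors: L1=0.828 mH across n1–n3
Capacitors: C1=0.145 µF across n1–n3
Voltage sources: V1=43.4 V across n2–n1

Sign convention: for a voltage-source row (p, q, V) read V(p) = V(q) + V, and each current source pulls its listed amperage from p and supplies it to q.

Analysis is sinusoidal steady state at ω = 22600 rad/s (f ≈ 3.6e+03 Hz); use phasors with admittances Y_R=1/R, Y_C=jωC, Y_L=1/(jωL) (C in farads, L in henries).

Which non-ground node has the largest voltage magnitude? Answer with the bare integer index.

MNA unknowns: 3 node voltages V₁..V_3 plus 1 source current (V1)
I1: z[2]−=0.321, z[0]+=0.321
R1: Y=0.003300+0.000j on G[2,0]
I2: z[2]−=0.751, z[0]+=0.751
R2: Y=0.0005000+0.000j on G[1,2]
R3: Y=0.01664+0.000j on G[3,0]
L1: Y=0.000-0.05344j on G[1,3]
C1: Y=0.000+0.003277j on G[1,3]
R4: Y=0.0001152+0.000j on G[1,0]
R5: Y=0.02445+0.000j on G[3,0]
R6: Y=0.03546+0.000j on G[1,2]
I3: z[2]−=1.73, z[3]+=1.73
R7: Y=0.0001074+0.000j on G[3,1]
R8: Y=0.8264+0.000j on G[0,3]
R9: Y=0.0001555+0.000j on G[1,2]
V1: row V2−V1=43.4, i_V1 at 2,1
solve → V1=-5.461-58.10j, V2=37.94-58.10j, V3=-1.379+0.2288j
aux → i_V1=-4.495+0.1918j

2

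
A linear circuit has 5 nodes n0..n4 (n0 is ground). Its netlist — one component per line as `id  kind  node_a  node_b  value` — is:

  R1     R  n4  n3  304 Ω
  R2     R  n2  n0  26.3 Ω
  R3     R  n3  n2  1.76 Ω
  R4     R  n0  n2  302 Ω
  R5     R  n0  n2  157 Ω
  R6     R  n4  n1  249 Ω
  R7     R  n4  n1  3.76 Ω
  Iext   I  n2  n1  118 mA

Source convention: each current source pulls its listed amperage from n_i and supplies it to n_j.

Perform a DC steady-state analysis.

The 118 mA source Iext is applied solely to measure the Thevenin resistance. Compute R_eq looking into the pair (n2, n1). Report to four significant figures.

MNA unknowns: 4 node voltages V₁..V_4
R1: Y=0.003289 on G[4,3]
R2: Y=0.03802 on G[2,0]
R3: Y=0.5682 on G[3,2]
R4: Y=0.003311 on G[0,2]
R5: Y=0.006369 on G[0,2]
R6: Y=0.004016 on G[4,1]
R7: Y=0.2660 on G[4,1]
Iext: z[2]−=0.118, z[1]+=0.118
solve → V1=36.52, V2=0.000, V3=0.2077, V4=36.08

R_eq = 309.5 Ω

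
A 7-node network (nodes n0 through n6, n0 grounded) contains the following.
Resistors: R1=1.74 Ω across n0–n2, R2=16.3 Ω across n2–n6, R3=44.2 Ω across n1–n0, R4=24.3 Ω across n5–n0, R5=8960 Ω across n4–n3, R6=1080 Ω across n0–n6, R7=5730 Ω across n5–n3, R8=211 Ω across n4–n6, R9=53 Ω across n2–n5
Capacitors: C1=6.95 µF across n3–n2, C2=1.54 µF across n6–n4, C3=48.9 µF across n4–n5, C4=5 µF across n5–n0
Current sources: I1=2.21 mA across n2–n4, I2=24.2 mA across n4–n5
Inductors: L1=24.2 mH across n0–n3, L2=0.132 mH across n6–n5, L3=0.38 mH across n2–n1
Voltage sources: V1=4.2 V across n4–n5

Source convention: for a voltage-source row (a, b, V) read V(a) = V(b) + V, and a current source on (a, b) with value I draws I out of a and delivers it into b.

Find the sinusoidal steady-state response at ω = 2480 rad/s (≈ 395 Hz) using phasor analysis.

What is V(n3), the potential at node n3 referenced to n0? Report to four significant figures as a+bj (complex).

0.3875-0.3256j V

Element admittances at ω=2480 rad/s:
  Y(R1) = 0.5747+0.000j S between n0,n2
  Y(R2) = 0.06135+0.000j S between n2,n6
  Y(C1) = 0.000+0.01724j S between n3,n2
  I1: injects 0.00221 A into n4 (from n2)
  Y(C2) = 0.000+0.003819j S between n6,n4
  Y(L1) = 0.000-0.01666j S between n0,n3
  Y(C3) = 0.000+0.1213j S between n4,n5
  Y(R3) = 0.02262+0.000j S between n1,n0
  Y(L2) = 0.000-3.055j S between n6,n5
  Y(R4) = 0.04115+0.000j S between n5,n0
  Y(R5) = 0.0001116+0.000j S between n4,n3
  Y(R6) = 0.0009259+0.000j S between n0,n6
  Y(R7) = 0.0001745+0.000j S between n5,n3
  Y(R8) = 0.004739+0.000j S between n4,n6
  Y(L3) = 0.000-1.061j S between n2,n1
  Y(R9) = 0.01887+0.000j S between n2,n5
  I2: injects 0.0242 A into n5 (from n4)
  Y(C4) = 0.000+0.01240j S between n5,n0
  V1: constraint V(n4)−V(n5) = 4.2
Assemble and solve the 7×7 MNA system:
  V(n1)=0.007705+0.01014j  V(n2)=0.007489+0.01030j  V(n3)=0.3875-0.3256j  V(n4)=4.223+0.0004649j  V(n5)=0.02276+0.0004649j  V(n6)=0.01744+0.006792j
  i(V1)=-0.04237-0.5254j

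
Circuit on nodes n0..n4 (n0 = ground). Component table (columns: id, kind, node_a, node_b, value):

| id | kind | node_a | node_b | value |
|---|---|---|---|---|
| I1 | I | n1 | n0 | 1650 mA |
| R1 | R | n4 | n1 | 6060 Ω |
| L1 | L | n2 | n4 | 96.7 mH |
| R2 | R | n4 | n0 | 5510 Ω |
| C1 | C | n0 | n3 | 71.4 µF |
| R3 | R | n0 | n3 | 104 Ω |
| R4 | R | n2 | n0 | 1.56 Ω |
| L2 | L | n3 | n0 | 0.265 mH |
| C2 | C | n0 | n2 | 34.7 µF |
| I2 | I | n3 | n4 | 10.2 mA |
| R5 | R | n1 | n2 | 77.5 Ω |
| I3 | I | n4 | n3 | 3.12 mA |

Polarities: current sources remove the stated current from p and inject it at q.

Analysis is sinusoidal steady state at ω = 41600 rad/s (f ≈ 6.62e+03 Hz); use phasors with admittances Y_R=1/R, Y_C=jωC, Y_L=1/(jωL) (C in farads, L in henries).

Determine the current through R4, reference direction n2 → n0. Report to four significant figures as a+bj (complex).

-0.2686+0.6082j A

Apply KCL at each of the 4 non-ground nodes and solve the resulting linear system.
Node n1: branches {I1, R1, R5} → V_1 = -127.0+0.7066j
Node n2: branches {L1, R4, C2, R5} → V_2 = -0.4190+0.9488j
Node n3: branches {C1, R3, L2, I2, I3} → V_3 = -8.210e-06+0.002459j
Node n4: branches {R1, L1, R2, I2, I3} → V_4 = -26.29-18.23j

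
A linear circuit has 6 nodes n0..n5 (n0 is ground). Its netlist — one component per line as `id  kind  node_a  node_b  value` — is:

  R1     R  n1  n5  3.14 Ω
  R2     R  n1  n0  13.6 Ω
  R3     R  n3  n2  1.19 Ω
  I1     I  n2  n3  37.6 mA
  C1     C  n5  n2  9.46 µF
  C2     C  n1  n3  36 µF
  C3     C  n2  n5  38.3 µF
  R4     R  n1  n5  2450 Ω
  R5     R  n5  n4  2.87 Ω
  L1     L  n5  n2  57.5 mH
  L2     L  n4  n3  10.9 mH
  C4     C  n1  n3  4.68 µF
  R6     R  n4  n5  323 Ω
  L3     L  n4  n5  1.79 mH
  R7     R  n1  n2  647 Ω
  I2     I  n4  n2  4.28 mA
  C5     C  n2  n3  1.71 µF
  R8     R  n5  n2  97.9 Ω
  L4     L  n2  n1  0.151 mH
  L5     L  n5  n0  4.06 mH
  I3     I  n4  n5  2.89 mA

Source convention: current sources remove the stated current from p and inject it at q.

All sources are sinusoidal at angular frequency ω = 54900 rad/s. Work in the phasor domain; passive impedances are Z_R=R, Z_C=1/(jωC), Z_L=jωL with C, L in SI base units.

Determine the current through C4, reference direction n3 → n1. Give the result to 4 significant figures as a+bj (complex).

Element admittances at ω=54900 rad/s:
  Y(R1) = 0.3185+0.000j S between n1,n5
  Y(R2) = 0.07353+0.000j S between n1,n0
  Y(R3) = 0.8403+0.000j S between n3,n2
  I1: injects 0.0376 A into n3 (from n2)
  Y(C1) = 0.000+0.5194j S between n5,n2
  Y(C2) = 0.000+1.976j S between n1,n3
  Y(C3) = 0.000+2.103j S between n2,n5
  Y(R4) = 0.0004082+0.000j S between n1,n5
  Y(R5) = 0.3484+0.000j S between n5,n4
  Y(L1) = 0.000-0.0003168j S between n5,n2
  Y(L2) = 0.000-0.001671j S between n4,n3
  Y(C4) = 0.000+0.2569j S between n1,n3
  Y(R6) = 0.003096+0.000j S between n4,n5
  Y(L3) = 0.000-0.01018j S between n4,n5
  Y(R7) = 0.001546+0.000j S between n1,n2
  I2: injects 0.00428 A into n2 (from n4)
  Y(C5) = 0.000+0.09388j S between n2,n3
  Y(R8) = 0.01021+0.000j S between n5,n2
  Y(L4) = 0.000-0.1206j S between n2,n1
  Y(L5) = 0.000-0.004486j S between n5,n0
  I3: injects 0.00289 A into n5 (from n4)
Assemble and solve the 5×5 MNA system:
  V(n1)=0.0004945-0.001927j  V(n2)=-0.03225-0.005824j  V(n3)=-0.0004529-0.006756j  V(n4)=-0.05194-0.008939j  V(n5)=-0.03158-0.008105j

0.001241-0.0002434j A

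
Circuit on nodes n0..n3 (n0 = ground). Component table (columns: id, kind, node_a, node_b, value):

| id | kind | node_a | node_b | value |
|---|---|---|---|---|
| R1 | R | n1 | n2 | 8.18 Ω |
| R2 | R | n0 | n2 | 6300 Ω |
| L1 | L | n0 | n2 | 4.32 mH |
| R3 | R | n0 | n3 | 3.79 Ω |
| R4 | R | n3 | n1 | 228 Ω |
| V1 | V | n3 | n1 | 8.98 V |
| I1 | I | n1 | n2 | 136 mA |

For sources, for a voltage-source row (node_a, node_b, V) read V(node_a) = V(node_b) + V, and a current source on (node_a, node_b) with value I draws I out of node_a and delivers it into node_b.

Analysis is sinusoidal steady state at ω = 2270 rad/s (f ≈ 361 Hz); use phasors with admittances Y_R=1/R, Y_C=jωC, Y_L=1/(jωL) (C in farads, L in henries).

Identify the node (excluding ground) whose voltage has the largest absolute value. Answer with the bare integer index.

1

MNA unknowns: 3 node voltages V₁..V_3 plus 1 source current (V1)
R1: Y=0.1222+0.000j on G[1,2]
R2: Y=0.0001587+0.000j on G[0,2]
L1: Y=0.000-0.1020j on G[0,2]
R3: Y=0.2639+0.000j on G[0,3]
R4: Y=0.004386+0.000j on G[3,1]
V1: row V3−V1=8.98, i_V1 at 3,1
I1: z[1]−=0.136, z[2]+=0.136
solve → V1=-7.490-1.219j, V2=-3.161-3.851j, V3=1.490-1.219j
aux → i_V1=-0.4326+0.3217j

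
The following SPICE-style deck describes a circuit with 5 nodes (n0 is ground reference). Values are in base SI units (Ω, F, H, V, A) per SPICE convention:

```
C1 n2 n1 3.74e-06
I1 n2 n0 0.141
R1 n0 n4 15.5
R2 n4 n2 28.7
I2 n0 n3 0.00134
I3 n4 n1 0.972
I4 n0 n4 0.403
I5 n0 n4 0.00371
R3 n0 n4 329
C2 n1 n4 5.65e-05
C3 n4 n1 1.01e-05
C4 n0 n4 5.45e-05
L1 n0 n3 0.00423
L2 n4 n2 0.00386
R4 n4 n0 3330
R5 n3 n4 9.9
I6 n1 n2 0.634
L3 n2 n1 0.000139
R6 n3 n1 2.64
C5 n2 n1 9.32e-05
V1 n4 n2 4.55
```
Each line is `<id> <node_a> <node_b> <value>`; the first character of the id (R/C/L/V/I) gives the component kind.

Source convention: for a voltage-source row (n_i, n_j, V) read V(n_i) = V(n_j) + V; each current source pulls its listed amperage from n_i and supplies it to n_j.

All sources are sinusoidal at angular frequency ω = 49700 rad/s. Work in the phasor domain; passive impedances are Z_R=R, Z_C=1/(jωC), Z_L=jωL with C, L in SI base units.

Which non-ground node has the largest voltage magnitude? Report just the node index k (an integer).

2

MNA unknowns: 4 node voltages V₁..V_4 plus 1 source current (V1)
C1: Y=0.000+0.1859j on G[2,1]
I1: z[2]−=0.141, z[0]+=0.141
R1: Y=0.06452+0.000j on G[0,4]
R2: Y=0.03484+0.000j on G[4,2]
I2: z[0]−=0.00134, z[3]+=0.00134
I3: z[4]−=0.972, z[1]+=0.972
I4: z[0]−=0.403, z[4]+=0.403
I5: z[0]−=0.00371, z[4]+=0.00371
R3: Y=0.003040+0.000j on G[0,4]
C2: Y=0.000+2.808j on G[1,4]
C3: Y=0.000+0.5020j on G[4,1]
C4: Y=0.000+2.709j on G[0,4]
L1: Y=0.000-0.004757j on G[0,3]
L2: Y=0.000-0.005213j on G[4,2]
R4: Y=0.0003003+0.000j on G[4,0]
R5: Y=0.1010+0.000j on G[3,4]
I6: z[1]−=0.634, z[2]+=0.634
L3: Y=0.000-0.1448j on G[2,1]
R6: Y=0.3788+0.000j on G[3,1]
C5: Y=0.000+4.632j on G[2,1]
V1: row V4−V2=4.55, i_V1 at 4,2
solve → V1=-2.665-0.1681j, V2=-4.551-0.09893j, V3=-2.100-0.1743j, V4=-0.001209-0.09893j
aux → i_V1=-0.9747-8.791j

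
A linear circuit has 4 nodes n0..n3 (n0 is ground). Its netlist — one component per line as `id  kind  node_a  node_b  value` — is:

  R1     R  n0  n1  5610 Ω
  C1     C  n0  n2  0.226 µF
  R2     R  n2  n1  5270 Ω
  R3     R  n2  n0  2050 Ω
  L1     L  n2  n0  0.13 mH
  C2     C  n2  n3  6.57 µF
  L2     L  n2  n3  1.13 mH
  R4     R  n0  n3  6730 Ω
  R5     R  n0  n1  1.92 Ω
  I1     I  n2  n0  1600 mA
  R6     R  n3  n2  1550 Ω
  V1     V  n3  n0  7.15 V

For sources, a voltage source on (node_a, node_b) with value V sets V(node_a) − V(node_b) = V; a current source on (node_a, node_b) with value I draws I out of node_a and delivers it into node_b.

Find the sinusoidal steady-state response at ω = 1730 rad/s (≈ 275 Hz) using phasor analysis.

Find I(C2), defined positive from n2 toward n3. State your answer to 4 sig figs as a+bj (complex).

MNA unknowns: 3 node voltages V₁..V_3 plus 1 source current (V1)
R1: Y=0.0001783+0.000j on G[0,1]
C1: Y=0.000+0.0003910j on G[0,2]
R2: Y=0.0001898+0.000j on G[2,1]
R3: Y=0.0004878+0.000j on G[2,0]
L1: Y=0.000-4.446j on G[2,0]
C2: Y=0.000+0.01137j on G[2,3]
L2: Y=0.000-0.5115j on G[2,3]
R4: Y=0.0001486+0.000j on G[0,3]
R5: Y=0.5208+0.000j on G[0,1]
I1: z[2]−=1.6, z[0]+=1.6
R6: Y=0.0006452+0.000j on G[3,2]
V1: row V3−V0=7.15, i_V1 at 3,0
solve → V1=0.0002632-0.0001175j, V2=0.7229-0.3227j, V3=7.150+0.000j
aux → i_V1=-0.1666+3.214j

0.003668-0.07305j A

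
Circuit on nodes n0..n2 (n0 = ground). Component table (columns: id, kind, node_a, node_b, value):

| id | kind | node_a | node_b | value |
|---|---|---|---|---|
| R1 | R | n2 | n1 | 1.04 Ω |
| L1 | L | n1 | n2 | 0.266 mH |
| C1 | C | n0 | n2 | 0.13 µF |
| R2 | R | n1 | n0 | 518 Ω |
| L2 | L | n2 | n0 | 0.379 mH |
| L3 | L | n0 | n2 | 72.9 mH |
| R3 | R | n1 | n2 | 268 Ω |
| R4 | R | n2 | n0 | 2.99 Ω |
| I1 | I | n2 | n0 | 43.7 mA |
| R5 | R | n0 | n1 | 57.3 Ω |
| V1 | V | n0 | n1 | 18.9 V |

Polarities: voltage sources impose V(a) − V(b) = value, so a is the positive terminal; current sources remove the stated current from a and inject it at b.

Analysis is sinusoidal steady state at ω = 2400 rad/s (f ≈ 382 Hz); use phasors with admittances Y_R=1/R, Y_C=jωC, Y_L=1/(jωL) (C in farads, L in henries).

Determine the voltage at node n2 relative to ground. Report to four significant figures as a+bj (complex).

MNA unknowns: 2 node voltages V₁..V_2 plus 1 source current (V1)
R1: Y=0.9615+0.000j on G[2,1]
L1: Y=0.000-1.566j on G[1,2]
C1: Y=0.000+0.0003120j on G[0,2]
R2: Y=0.001931+0.000j on G[1,0]
L2: Y=0.000-1.099j on G[2,0]
L3: Y=0.000-0.005716j on G[0,2]
R3: Y=0.003731+0.000j on G[1,2]
R4: Y=0.3344+0.000j on G[2,0]
I1: z[2]−=0.0437, z[0]+=0.0437
R5: Y=0.01745+0.000j on G[0,1]
V1: row V0−V1=18.9, i_V1 at 0,1
solve → V1=-18.90+0.000j, V2=-11.65-1.175j
aux → i_V1=-5.519+12.48j

-11.65-1.175j V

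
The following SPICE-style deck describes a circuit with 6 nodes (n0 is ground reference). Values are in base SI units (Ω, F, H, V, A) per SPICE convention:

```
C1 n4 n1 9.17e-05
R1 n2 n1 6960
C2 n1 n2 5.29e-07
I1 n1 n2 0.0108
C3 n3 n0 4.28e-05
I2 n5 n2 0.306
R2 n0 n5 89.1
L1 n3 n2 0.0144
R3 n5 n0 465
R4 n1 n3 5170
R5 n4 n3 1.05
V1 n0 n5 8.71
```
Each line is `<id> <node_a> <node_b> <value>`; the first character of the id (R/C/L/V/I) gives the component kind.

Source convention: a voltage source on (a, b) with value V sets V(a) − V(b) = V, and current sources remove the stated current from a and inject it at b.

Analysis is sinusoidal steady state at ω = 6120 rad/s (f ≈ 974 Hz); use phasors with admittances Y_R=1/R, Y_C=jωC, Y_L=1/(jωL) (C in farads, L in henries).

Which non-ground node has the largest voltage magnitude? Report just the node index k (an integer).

2

Apply KCL at each of the 5 non-ground nodes and solve the resulting linear system.
Node n1: branches {C1, R1, C2, I1, R4} → V_1 = -0.1279-0.9173j
Node n2: branches {R1, C2, I1, I2, L1} → V_2 = 0.7367+37.78j
Node n3: branches {C3, L1, R4, R5} → V_3 = 0.000-1.168j
Node n4: branches {C1, R5} → V_4 = -0.1427-1.159j
Node n5: branches {I2, R2, R3, V1} → V_5 = -8.710+0.000j
Source currents: i(V1)=0.1895+0.000j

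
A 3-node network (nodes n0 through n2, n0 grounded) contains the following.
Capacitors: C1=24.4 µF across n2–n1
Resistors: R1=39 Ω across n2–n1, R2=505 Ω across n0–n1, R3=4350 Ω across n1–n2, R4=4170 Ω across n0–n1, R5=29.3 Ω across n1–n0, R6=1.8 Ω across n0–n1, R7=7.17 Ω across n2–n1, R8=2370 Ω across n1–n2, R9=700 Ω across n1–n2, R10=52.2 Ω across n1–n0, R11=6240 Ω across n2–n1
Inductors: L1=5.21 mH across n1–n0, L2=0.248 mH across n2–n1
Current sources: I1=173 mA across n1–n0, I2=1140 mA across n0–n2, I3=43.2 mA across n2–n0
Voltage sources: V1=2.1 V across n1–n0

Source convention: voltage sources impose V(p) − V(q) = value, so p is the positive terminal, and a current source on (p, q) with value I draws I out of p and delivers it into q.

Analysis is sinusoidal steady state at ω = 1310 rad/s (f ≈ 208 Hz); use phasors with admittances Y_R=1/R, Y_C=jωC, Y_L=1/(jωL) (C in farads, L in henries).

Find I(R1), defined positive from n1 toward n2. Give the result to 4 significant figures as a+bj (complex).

-0.0005057-0.009205j A

Element admittances at ω=1310 rad/s:
  Y(C1) = 0.000+0.03196j S between n2,n1
  Y(R1) = 0.02564+0.000j S between n2,n1
  Y(R2) = 0.001980+0.000j S between n0,n1
  Y(R3) = 0.0002299+0.000j S between n1,n2
  Y(L1) = 0.000-0.1465j S between n1,n0
  I1: injects 0.173 A into n0 (from n1)
  Y(R4) = 0.0002398+0.000j S between n0,n1
  I2: injects 1.14 A into n2 (from n0)
  I3: injects 0.0432 A into n0 (from n2)
  Y(L2) = 0.000-3.078j S between n2,n1
  Y(R5) = 0.03413+0.000j S between n1,n0
  Y(R6) = 0.5556+0.000j S between n0,n1
  Y(R7) = 0.1395+0.000j S between n2,n1
  Y(R8) = 0.0004219+0.000j S between n1,n2
  Y(R9) = 0.001429+0.000j S between n1,n2
  Y(R10) = 0.01916+0.000j S between n1,n0
  Y(R11) = 0.0001603+0.000j S between n2,n1
  V1: constraint V(n1)−V(n0) = 2.1
Assemble and solve the 3×3 MNA system:
  V(n1)=2.100+0.000j  V(n2)=2.120+0.3590j
  i(V1)=-0.3594+0.3077j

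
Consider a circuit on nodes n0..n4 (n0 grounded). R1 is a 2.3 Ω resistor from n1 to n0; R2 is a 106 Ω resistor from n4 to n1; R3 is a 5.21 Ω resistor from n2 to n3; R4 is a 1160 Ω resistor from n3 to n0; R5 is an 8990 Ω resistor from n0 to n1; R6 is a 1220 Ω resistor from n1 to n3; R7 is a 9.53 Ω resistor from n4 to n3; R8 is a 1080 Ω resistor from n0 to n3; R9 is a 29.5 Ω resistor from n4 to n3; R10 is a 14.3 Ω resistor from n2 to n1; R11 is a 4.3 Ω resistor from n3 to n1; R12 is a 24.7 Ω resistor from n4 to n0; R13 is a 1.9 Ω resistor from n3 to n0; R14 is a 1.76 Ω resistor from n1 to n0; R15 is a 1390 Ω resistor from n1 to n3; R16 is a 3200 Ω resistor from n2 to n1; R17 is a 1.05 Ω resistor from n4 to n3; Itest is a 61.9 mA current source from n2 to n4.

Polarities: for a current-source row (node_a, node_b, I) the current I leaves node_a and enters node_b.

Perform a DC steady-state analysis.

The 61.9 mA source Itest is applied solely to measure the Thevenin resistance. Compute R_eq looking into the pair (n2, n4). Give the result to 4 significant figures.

R_eq = 4.777 Ω

Apply KCL at each of the 4 non-ground nodes and solve the resulting linear system.
Node n1: branches {R1, R2, R5, R6, R10, R11, R14, R15, R16} → V_1 = -0.009461
Node n2: branches {R3, R10, R16, Itest} → V_2 = -0.2292
Node n3: branches {R3, R4, R6, R7, R8, R9, R11, R13, R15, R17} → V_3 = 0.01287
Node n4: branches {R2, R7, R9, R12, R17, Itest} → V_4 = 0.06648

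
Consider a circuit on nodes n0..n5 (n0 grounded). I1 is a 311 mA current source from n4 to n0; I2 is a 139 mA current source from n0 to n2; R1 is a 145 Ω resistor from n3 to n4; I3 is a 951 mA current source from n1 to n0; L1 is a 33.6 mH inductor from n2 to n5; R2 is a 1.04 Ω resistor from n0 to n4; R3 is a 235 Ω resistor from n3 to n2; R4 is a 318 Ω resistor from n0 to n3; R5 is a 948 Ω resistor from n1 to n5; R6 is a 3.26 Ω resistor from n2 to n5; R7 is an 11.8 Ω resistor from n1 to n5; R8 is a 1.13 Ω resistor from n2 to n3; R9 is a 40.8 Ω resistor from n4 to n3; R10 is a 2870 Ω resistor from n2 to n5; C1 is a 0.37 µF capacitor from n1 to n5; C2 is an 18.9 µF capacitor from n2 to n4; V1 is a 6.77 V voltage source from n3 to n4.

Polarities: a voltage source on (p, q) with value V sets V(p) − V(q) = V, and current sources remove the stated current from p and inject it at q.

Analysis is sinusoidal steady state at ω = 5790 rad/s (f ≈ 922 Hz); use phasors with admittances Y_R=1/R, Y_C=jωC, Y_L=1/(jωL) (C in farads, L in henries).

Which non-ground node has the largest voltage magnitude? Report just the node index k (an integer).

Element admittances at ω=5790 rad/s:
  I1: injects 0.311 A into n0 (from n4)
  I2: injects 0.139 A into n2 (from n0)
  Y(R1) = 0.006897+0.000j S between n3,n4
  I3: injects 0.951 A into n0 (from n1)
  Y(L1) = 0.000-0.005140j S between n2,n5
  Y(R2) = 0.9615+0.000j S between n0,n4
  Y(R3) = 0.004255+0.000j S between n3,n2
  Y(R4) = 0.003145+0.000j S between n0,n3
  Y(R5) = 0.001055+0.000j S between n1,n5
  Y(R6) = 0.3067+0.000j S between n2,n5
  Y(R7) = 0.08475+0.000j S between n1,n5
  Y(R8) = 0.8850+0.000j S between n2,n3
  Y(R9) = 0.02451+0.000j S between n4,n3
  Y(R10) = 0.0003484+0.000j S between n2,n5
  Y(C1) = 0.000+0.002142j S between n1,n5
  Y(C2) = 0.000+0.1094j S between n2,n4
  V1: constraint V(n3)−V(n4) = 6.77
Assemble and solve the 6×6 MNA system:
  V(n1)=-9.590-0.4853j  V(n2)=4.583-0.7100j  V(n3)=5.584+0.000j  V(n4)=-1.186+0.000j  V(n5)=1.487-0.7618j
  i(V1)=-1.120-0.6314j

1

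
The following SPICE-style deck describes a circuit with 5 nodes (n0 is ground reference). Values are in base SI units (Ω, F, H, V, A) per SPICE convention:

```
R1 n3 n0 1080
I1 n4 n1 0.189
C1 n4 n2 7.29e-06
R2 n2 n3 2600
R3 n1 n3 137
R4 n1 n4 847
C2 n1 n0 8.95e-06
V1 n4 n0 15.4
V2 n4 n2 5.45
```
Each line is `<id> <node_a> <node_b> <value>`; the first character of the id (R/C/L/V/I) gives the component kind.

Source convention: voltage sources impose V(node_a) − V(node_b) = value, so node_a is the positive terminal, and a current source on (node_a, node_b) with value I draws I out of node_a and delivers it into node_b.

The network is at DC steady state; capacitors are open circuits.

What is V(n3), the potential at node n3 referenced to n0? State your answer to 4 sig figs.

78.29 V

Apply KCL at each of the 4 non-ground nodes and solve the resulting linear system.
Node n1: branches {I1, R3, R4, C2} → V_1 = 91.82
Node n2: branches {C1, R2, V2} → V_2 = 9.950
Node n3: branches {R1, R2, R3} → V_3 = 78.29
Node n4: branches {I1, C1, R4, V1, V2} → V_4 = 15.40
Source currents: i(V1)=-0.07249, i(V2)=-0.02628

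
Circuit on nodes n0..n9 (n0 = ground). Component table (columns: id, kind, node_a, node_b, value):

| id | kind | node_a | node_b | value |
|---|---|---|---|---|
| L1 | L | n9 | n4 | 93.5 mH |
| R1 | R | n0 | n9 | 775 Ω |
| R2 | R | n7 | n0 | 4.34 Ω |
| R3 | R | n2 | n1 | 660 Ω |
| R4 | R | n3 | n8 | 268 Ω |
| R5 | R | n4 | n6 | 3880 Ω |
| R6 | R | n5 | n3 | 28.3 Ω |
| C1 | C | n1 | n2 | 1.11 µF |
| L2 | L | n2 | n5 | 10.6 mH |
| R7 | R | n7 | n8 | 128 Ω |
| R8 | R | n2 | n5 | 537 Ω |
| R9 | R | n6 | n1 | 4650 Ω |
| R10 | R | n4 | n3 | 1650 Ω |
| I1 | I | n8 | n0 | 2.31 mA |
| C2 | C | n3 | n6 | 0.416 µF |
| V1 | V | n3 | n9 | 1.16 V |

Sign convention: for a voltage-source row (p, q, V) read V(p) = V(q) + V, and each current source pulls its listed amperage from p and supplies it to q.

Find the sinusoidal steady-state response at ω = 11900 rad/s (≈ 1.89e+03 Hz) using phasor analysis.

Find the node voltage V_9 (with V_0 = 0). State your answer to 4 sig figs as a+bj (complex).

-0.9665+0.000j V

Element admittances at ω=11900 rad/s:
  Y(L1) = 0.000-0.0008988j S between n9,n4
  Y(R1) = 0.001290+0.000j S between n0,n9
  Y(R2) = 0.2304+0.000j S between n7,n0
  Y(R3) = 0.001515+0.000j S between n2,n1
  Y(R4) = 0.003731+0.000j S between n3,n8
  Y(R5) = 0.0002577+0.000j S between n4,n6
  Y(R6) = 0.03534+0.000j S between n5,n3
  Y(C1) = 0.000+0.01321j S between n1,n2
  Y(L2) = 0.000-0.007928j S between n2,n5
  Y(R7) = 0.007812+0.000j S between n7,n8
  Y(R8) = 0.001862+0.000j S between n2,n5
  Y(R9) = 0.0002151+0.000j S between n6,n1
  Y(R10) = 0.0006061+0.000j S between n4,n3
  I1: injects 0.00231 A into n0 (from n8)
  Y(C2) = 0.000+0.004950j S between n3,n6
  V1: constraint V(n3)−V(n9) = 1.16
Assemble and solve the 10×10 MNA system:
  V(n1)=0.1936+0.0007294j  V(n2)=0.1930+0.001108j  V(n3)=0.1935+0.000j  V(n4)=-0.4106+0.5885j  V(n5)=0.1937+0.0002029j  V(n6)=0.2210+0.03407j  V(n7)=-0.004613+0.000j  V(n8)=-0.1407+0.000j  V(n9)=-0.9665+0.000j
  i(V1)=-0.001776+0.0004996j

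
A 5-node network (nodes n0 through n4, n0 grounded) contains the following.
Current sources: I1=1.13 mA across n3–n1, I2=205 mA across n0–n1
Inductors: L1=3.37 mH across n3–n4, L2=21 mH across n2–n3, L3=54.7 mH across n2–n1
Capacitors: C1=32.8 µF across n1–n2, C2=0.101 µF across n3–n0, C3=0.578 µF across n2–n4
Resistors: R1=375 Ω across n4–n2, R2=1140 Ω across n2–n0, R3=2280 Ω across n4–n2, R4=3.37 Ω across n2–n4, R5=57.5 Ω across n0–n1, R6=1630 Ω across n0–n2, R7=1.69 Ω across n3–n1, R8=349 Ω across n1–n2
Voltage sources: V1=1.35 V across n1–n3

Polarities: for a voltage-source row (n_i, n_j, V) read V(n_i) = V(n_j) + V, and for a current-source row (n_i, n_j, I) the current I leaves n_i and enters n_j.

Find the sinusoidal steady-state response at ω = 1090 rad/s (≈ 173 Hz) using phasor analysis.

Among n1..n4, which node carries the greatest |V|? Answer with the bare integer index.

1

Apply KCL at each of the 4 non-ground nodes and solve the resulting linear system.
Node n1: branches {I1, C1, L3, R5, I2, R7, R8, V1} → V_1 = 10.97-0.05892j
Node n2: branches {L2, C1, R1, R2, R3, L3, R4, C3, R6, R8} → V_2 = 9.503-0.02324j
Node n3: branches {I1, L1, L2, C2, R7, V1} → V_3 = 9.623-0.05892j
Node n4: branches {L1, R1, R3, R4, C3} → V_4 = 9.539-0.09874j
Source currents: i(V1)=-0.7884-0.02676j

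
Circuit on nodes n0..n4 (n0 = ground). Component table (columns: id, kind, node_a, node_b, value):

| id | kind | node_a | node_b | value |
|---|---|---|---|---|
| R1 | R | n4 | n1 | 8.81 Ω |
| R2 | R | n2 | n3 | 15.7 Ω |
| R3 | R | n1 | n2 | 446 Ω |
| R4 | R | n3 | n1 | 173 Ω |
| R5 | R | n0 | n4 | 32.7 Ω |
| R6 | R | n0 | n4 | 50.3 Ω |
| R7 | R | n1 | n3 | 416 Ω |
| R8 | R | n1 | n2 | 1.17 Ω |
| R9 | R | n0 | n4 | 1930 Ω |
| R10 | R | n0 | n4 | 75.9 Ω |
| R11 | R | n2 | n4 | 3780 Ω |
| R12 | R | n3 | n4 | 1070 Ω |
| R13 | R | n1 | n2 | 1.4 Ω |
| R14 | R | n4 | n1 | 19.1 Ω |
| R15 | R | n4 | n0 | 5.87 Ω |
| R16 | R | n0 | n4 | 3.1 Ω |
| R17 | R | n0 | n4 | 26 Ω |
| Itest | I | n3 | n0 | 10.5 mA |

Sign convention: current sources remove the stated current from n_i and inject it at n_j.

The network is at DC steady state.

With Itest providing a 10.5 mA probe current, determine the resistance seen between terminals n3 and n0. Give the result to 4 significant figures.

R_eq = 21.72 Ω

MNA unknowns: 4 node voltages V₁..V_4
R1: Y=0.1135 on G[4,1]
R2: Y=0.06369 on G[2,3]
R3: Y=0.002242 on G[1,2]
R4: Y=0.005780 on G[3,1]
R5: Y=0.03058 on G[0,4]
R6: Y=0.01988 on G[0,4]
R7: Y=0.002404 on G[1,3]
R8: Y=0.8547 on G[1,2]
R9: Y=0.0005181 on G[0,4]
R10: Y=0.01318 on G[0,4]
R11: Y=0.0002646 on G[2,4]
R12: Y=0.0009346 on G[3,4]
R13: Y=0.7143 on G[1,2]
R14: Y=0.05236 on G[4,1]
R15: Y=0.1704 on G[4,0]
R16: Y=0.3226 on G[0,4]
R17: Y=0.03846 on G[0,4]
Itest: z[3]−=0.0105, z[0]+=0.0105
solve → V1=-0.07964, V2=-0.08541, V3=-0.2281, V4=-0.01763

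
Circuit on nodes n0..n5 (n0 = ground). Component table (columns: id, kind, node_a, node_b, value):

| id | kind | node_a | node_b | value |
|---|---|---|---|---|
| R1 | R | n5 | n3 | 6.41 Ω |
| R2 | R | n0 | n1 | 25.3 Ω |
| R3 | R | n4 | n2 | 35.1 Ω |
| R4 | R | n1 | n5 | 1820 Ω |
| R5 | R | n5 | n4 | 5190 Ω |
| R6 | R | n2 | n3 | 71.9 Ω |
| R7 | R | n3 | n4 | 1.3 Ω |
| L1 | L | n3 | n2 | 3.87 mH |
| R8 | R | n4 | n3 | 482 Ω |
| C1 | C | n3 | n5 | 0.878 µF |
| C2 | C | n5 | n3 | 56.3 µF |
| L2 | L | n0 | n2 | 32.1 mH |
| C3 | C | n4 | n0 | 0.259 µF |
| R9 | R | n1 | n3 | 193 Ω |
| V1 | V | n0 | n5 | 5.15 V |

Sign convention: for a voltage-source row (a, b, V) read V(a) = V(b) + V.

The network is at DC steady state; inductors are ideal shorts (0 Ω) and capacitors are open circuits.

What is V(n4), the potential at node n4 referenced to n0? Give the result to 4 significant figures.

-0.001240 V

Apply KCL at each of the 5 non-ground nodes and solve the resulting linear system.
Node n1: branches {R2, R4, R9} → V_1 = -0.06253
Node n2: branches {R3, R6, L1, L2} → V_2 = 0.000
Node n3: branches {R1, R6, R7, L1, R8, C1, C2, R9} → V_3 = 0.000
Node n4: branches {R3, R5, R7, R8, C3} → V_4 = -0.001240
Node n5: branches {R1, R4, R5, C1, C2, V1} → V_5 = -5.150
Source currents: i(L1)=-0.8047, i(L2)=0.8047, i(V1)=-0.8072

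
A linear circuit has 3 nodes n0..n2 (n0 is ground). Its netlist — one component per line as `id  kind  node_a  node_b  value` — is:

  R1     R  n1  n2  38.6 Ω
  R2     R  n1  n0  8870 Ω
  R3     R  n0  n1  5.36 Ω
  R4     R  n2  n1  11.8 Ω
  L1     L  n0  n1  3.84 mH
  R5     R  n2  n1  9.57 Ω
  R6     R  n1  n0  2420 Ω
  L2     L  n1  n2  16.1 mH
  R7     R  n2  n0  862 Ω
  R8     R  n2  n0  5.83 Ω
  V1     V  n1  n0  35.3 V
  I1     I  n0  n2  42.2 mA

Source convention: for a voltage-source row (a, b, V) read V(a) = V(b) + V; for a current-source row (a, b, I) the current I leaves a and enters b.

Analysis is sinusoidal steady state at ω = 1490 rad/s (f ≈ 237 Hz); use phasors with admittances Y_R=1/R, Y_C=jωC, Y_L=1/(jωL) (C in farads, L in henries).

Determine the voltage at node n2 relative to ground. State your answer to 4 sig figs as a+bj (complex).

19.87-1.659j V

Element admittances at ω=1490 rad/s:
  Y(R1) = 0.02591+0.000j S between n1,n2
  Y(R2) = 0.0001127+0.000j S between n1,n0
  Y(R3) = 0.1866+0.000j S between n0,n1
  Y(R4) = 0.08475+0.000j S between n2,n1
  Y(L1) = 0.000-0.1748j S between n0,n1
  Y(R5) = 0.1045+0.000j S between n2,n1
  Y(R6) = 0.0004132+0.000j S between n1,n0
  Y(L2) = 0.000-0.04169j S between n1,n2
  Y(R7) = 0.001160+0.000j S between n2,n0
  Y(R8) = 0.1715+0.000j S between n2,n0
  V1: constraint V(n1)−V(n0) = 35.3
  I1: injects 0.0422 A into n2 (from n0)
Assemble and solve the 3×3 MNA system:
  V(n1)=35.30+0.000j  V(n2)=19.87-1.659j
  i(V1)=-9.993+6.456j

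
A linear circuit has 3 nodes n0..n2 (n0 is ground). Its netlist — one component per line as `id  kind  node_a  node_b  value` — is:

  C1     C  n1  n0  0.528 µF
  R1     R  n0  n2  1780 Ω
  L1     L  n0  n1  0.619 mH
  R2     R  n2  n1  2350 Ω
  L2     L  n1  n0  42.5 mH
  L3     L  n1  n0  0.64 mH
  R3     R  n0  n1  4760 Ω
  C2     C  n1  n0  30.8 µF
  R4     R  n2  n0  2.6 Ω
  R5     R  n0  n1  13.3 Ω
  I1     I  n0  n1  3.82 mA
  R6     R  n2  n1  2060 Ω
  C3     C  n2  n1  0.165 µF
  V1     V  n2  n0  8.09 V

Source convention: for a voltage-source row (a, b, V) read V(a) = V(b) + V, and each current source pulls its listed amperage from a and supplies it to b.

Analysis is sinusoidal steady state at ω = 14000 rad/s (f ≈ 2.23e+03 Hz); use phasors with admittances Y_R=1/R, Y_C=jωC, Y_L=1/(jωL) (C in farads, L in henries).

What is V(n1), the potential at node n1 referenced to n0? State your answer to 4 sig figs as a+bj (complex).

0.09477-0.01865j V

Apply KCL at each of the 2 non-ground nodes and solve the resulting linear system.
Node n1: branches {C1, L1, R2, L2, L3, R3, C2, R5, I1, R6, C3} → V_1 = 0.09477-0.01865j
Node n2: branches {R1, R2, R4, R6, C3, V1} → V_2 = 8.090+0.000j
Source currents: i(V1)=-3.123-0.01849j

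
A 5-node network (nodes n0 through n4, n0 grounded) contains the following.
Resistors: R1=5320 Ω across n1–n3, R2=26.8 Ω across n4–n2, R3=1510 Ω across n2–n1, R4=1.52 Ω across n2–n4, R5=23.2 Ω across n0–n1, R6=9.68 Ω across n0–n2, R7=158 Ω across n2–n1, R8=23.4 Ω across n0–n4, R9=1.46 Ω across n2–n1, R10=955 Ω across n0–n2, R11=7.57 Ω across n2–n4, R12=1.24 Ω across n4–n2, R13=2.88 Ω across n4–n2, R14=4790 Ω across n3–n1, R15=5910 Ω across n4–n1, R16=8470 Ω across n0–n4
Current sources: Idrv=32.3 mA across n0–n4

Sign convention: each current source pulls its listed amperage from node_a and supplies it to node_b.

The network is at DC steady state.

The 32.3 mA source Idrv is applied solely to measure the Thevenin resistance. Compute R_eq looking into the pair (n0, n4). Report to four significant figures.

MNA unknowns: 4 node voltages V₁..V_4
R1: Y=0.0001880 on G[1,3]
R2: Y=0.03731 on G[4,2]
R3: Y=0.0006623 on G[2,1]
R4: Y=0.6579 on G[2,4]
R5: Y=0.04310 on G[0,1]
R6: Y=0.1033 on G[0,2]
R7: Y=0.006329 on G[2,1]
R8: Y=0.04274 on G[0,4]
R9: Y=0.6849 on G[2,1]
R10: Y=0.001047 on G[0,2]
R11: Y=0.1321 on G[2,4]
R12: Y=0.8065 on G[4,2]
R13: Y=0.3472 on G[4,2]
R14: Y=0.0002088 on G[3,1]
R15: Y=0.0001692 on G[4,1]
R16: Y=0.0001181 on G[0,4]
Idrv: z[0]−=0.0323, z[4]+=0.0323
solve → V1=0.1593, V2=0.1692, V3=0.1593, V4=0.1816

R_eq = 5.621 Ω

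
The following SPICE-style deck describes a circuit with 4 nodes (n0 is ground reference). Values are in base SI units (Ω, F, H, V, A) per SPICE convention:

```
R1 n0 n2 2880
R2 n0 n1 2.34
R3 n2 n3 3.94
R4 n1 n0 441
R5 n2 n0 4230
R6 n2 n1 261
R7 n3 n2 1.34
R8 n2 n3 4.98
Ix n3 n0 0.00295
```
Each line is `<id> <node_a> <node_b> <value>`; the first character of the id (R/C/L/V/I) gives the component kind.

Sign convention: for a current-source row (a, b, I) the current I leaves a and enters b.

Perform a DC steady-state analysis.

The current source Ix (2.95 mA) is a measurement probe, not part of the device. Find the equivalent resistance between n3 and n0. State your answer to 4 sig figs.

MNA unknowns: 3 node voltages V₁..V_3
R1: Y=0.0003472 on G[0,2]
R2: Y=0.4274 on G[0,1]
R3: Y=0.2538 on G[2,3]
R4: Y=0.002268 on G[1,0]
R5: Y=0.0002364 on G[2,0]
R6: Y=0.003831 on G[2,1]
R7: Y=0.7463 on G[3,2]
R8: Y=0.2008 on G[2,3]
Ix: z[3]−=0.00295, z[0]+=0.00295
solve → V1=-0.005952, V2=-0.6733, V3=-0.6758

R_eq = 229.1 Ω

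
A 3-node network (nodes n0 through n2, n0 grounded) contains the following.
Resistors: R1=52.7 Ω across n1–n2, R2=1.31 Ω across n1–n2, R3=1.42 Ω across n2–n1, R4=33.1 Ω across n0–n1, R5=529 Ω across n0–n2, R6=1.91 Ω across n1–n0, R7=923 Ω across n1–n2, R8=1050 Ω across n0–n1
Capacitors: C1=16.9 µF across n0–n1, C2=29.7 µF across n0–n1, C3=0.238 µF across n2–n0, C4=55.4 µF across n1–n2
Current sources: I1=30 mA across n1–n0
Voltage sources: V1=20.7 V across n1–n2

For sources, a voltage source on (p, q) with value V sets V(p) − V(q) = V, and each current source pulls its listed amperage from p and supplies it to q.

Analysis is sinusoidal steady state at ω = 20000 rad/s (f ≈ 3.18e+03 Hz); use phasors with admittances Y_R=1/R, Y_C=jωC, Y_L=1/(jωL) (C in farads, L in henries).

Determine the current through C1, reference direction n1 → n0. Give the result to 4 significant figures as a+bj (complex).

-0.01318+0.02772j A

MNA unknowns: 2 node voltages V₁..V_2 plus 1 source current (V1)
R1: Y=0.01898+0.000j on G[1,2]
R2: Y=0.7634+0.000j on G[1,2]
R3: Y=0.7042+0.000j on G[2,1]
R4: Y=0.03021+0.000j on G[0,1]
C1: Y=0.000+0.3380j on G[0,1]
C2: Y=0.000+0.5940j on G[0,1]
C3: Y=0.000+0.004760j on G[2,0]
R5: Y=0.001890+0.000j on G[0,2]
R6: Y=0.5236+0.000j on G[1,0]
I1: z[1]−=0.03, z[0]+=0.03
C4: Y=0.000+1.108j on G[1,2]
R7: Y=0.001083+0.000j on G[1,2]
R8: Y=0.0009524+0.000j on G[0,1]
V1: row V1−V2=20.7, i_V1 at 1,2
solve → V1=0.08202+0.03899j, V2=-20.62+0.03899j
aux → i_V1=-30.83-23.03j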